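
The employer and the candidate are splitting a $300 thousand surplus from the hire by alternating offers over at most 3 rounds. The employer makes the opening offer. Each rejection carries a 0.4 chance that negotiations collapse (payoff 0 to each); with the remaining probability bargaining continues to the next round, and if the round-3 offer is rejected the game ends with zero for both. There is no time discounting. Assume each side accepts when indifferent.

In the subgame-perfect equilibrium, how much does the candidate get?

Round 3 (the employer proposes): rejection yields 0 for the candidate; the employer offers 0 and keeps 300.
Round 2 (the candidate proposes): rejecting gives the employer an expected 0.6 × 300 = 180. The candidate offers 180 and keeps 300 − 180 = 120.
Round 1 (the employer proposes): rejecting gives the candidate an expected 0.6 × 120 = 72, so the employer offers 72, keeping 228.

72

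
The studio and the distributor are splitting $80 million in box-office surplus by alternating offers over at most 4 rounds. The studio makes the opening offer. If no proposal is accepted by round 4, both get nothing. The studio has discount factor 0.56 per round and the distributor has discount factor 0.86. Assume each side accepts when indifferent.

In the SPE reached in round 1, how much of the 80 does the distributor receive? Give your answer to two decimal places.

63.41

Round 4 (the distributor proposes): rejection yields 0 for the studio; the distributor offers 0 and keeps 80.
Round 3 (the studio proposes): the distributor can get 80 next round, worth 0.86 × 80 = 68.8 now; the studio offers that and keeps 11.2.
Round 2 (the distributor proposes): the studio can get 11.2 next round, worth 0.56 × 11.2 = 6.272 now, so the distributor offers 6.272, keeping 73.728.
Round 1 (the studio proposes): the distributor can get 73.728 next round, worth 0.86 × 73.728 = 63.40608 now. The studio offers 63.40608 and keeps 80 − 63.40608 = 16.59392.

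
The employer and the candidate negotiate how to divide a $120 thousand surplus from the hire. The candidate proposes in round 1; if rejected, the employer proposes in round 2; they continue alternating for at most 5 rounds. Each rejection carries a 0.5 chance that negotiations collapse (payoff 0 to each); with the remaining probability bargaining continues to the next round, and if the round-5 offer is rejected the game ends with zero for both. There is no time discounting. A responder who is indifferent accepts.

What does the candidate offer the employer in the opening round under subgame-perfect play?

By backward induction:
Round 5 (the candidate proposes): the employer will accept anything ≥ 0, so the candidate offers 0 and keeps 120.
Round 4 (the employer proposes): rejecting gives the candidate an expected 0.5 × 120 = 60. The employer offers 60 and keeps 120 − 60 = 60.
Round 3 (the candidate proposes): rejecting gives the employer an expected 0.5 × 60 = 30; the candidate offers that and keeps 90.
Round 2 (the employer proposes): rejecting gives the candidate an expected 0.5 × 90 = 45, so the employer offers 45, keeping 75.
Round 1 (the candidate proposes): rejecting gives the employer an expected 0.5 × 75 = 37.5. The candidate offers 37.5 and keeps 120 − 37.5 = 82.5.

37.5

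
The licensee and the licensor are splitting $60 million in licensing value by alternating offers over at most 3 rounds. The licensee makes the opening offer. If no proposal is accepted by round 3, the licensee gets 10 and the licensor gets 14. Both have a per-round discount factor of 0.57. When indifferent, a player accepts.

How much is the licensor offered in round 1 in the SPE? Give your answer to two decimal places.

19.25

Round 3 (the licensee proposes): the licensor gets 14 if talks fail, so the licensee offers 14 and keeps 46.
Round 2 (the licensor proposes): the licensee can get 46 next round, worth 0.57 × 46 = 26.22 now; the licensor offers that and keeps 33.78.
Round 1 (the licensee proposes): the licensor can get 33.78 next round, worth 0.57 × 33.78 = 19.2546 now. The licensee offers 19.2546 and keeps 60 − 19.2546 = 40.7454.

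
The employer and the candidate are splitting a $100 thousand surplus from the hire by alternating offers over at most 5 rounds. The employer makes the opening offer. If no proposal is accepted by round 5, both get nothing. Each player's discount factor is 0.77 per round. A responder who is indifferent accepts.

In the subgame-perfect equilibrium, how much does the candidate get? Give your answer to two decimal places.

28.21

Round 5 (the employer proposes): rejection yields 0 for the candidate; the employer offers 0 and keeps 100.
Round 4 (the candidate proposes): the employer can get 100 next round, worth 0.77 × 100 = 77 now, so the candidate offers 77, keeping 23.
Round 3 (the employer proposes): the candidate can get 23 next round, worth 0.77 × 23 = 17.71 now; the employer offers that and keeps 82.29.
Round 2 (the candidate proposes): the employer can get 82.29 next round, worth 0.77 × 82.29 = 63.3633 now. The candidate offers 63.3633 and keeps 100 − 63.3633 = 36.6367.
Round 1 (the employer proposes): the candidate can get 36.6367 next round, worth 0.77 × 36.6367 = 28.210259 now. The employer offers 28.210259 and keeps 100 − 28.210259 = 71.789741.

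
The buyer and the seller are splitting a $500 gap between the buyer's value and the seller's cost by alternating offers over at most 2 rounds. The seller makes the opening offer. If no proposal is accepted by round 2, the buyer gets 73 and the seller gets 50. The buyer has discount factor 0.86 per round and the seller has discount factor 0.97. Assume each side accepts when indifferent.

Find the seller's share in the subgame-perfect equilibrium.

113

Round 2 (the buyer proposes): the seller gets 50 if talks fail, so the buyer offers 50 and keeps 450.
Round 1 (the seller proposes): the buyer can get 450 next round, worth 0.86 × 450 = 387 now; the seller offers that and keeps 113.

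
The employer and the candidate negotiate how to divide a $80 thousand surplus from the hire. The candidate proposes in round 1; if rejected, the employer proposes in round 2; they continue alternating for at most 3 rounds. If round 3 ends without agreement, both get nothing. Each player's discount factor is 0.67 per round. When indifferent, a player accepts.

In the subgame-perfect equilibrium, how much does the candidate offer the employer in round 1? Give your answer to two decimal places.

17.69

Round 3 (the candidate proposes): the employer will accept anything ≥ 0, so the candidate offers 0 and keeps 80.
Round 2 (the employer proposes): the candidate can get 80 next round, worth 0.67 × 80 = 53.6 now. The employer offers 53.6 and keeps 80 − 53.6 = 26.4.
Round 1 (the candidate proposes): the employer can get 26.4 next round, worth 0.67 × 26.4 = 17.688 now; the candidate offers that and keeps 62.312.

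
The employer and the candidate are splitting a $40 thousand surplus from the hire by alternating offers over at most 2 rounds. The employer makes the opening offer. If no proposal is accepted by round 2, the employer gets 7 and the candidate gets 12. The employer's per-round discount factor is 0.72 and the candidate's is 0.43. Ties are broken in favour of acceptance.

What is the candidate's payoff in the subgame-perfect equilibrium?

Work backward from the last round.
Round 2 (the candidate proposes): the employer gets 7 if talks fail, so the candidate offers 7 and keeps 33.
Round 1 (the employer proposes): the candidate can get 33 next round, worth 0.43 × 33 = 14.19 now. The employer offers 14.19 and keeps 40 − 14.19 = 25.81.

14.19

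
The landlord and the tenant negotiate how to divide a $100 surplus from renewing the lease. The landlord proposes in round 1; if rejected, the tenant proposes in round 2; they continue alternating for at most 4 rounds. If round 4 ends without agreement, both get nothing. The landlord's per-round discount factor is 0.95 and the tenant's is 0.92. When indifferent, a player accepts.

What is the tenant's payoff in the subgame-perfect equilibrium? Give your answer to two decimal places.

85.01

Work backward from the last round.
Round 4 (the tenant proposes): rejection yields 0 for the landlord; the tenant offers 0 and keeps 100.
Round 3 (the landlord proposes): the tenant can get 100 next round, worth 0.92 × 100 = 92 now. The landlord offers 92 and keeps 100 − 92 = 8.
Round 2 (the tenant proposes): the landlord can get 8 next round, worth 0.95 × 8 = 7.6 now, so the tenant offers 7.6, keeping 92.4.
Round 1 (the landlord proposes): the tenant can get 92.4 next round, worth 0.92 × 92.4 = 85.008 now; the landlord offers that and keeps 14.992.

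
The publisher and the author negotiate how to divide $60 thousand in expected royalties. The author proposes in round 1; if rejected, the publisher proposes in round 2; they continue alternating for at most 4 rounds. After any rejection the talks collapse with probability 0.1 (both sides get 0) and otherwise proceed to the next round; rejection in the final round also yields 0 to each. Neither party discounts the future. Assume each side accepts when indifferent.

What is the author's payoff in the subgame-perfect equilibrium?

By backward induction:
Round 4 (the publisher proposes): rejection yields 0 for the author; the publisher offers 0 and keeps 60.
Round 3 (the author proposes): rejecting gives the publisher an expected 0.9 × 60 = 54; the author offers that and keeps 6.
Round 2 (the publisher proposes): rejecting gives the author an expected 0.9 × 6 = 5.4; the publisher offers that and keeps 54.6.
Round 1 (the author proposes): rejecting gives the publisher an expected 0.9 × 54.6 = 49.14, so the author offers 49.14, keeping 10.86.

10.86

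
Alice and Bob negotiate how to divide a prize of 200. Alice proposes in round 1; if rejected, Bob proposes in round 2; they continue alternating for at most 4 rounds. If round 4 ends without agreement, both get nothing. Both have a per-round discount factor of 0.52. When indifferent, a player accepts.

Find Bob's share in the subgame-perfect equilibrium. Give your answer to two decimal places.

78.04

By backward induction:
Round 4 (Bob proposes): rejection yields 0 for Alice; Bob offers 0 and keeps 200.
Round 3 (Alice proposes): Bob can get 200 next round, worth 0.52 × 200 = 104 now. Alice offers 104 and keeps 200 − 104 = 96.
Round 2 (Bob proposes): Alice can get 96 next round, worth 0.52 × 96 = 49.92 now, so Bob offers 49.92, keeping 150.08.
Round 1 (Alice proposes): Bob can get 150.08 next round, worth 0.52 × 150.08 = 78.0416 now; Alice offers that and keeps 121.9584.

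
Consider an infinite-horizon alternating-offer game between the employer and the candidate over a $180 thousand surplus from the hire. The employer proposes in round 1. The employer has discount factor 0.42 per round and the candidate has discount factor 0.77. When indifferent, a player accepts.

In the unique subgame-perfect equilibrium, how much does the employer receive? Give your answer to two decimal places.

In a stationary SPE each proposer offers the other exactly their discounted continuation value.
If the employer keeps x when proposing and the candidate keeps y when proposing, then x = 180 − 0.77y and y = 180 − 0.42x.
Solving: x = 180(1 − 0.77) / (1 − 0.42·0.77) = 41.4 / 0.6766 ≈ 61.1883.
The candidate gets 180 − 61.1883 ≈ 118.8117.

61.19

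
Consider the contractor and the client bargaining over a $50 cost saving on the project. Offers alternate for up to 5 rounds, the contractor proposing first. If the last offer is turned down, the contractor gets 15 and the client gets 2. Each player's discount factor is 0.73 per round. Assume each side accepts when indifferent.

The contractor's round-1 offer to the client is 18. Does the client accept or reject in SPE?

Round 5 (the contractor proposes): the client gets 2 if talks fail, so the contractor offers 2 and keeps 48.
Round 4 (the client proposes): the contractor can get 48 next round, worth 0.73 × 48 = 35.04 now; the client offers that and keeps 14.96.
Round 3 (the contractor proposes): the client can get 14.96 next round, worth 0.73 × 14.96 = 10.9208 now, so the contractor offers 10.9208, keeping 39.0792.
Round 2 (the client proposes): the contractor can get 39.0792 next round, worth 0.73 × 39.0792 = 28.527816 now. The client offers 28.527816 and keeps 50 − 28.527816 = 21.472184.
So by rejecting in round 1, the client gets 21.472184 next round, worth 0.73 × 21.472184 = 15.67469432 now.
Offer 18 ≥ 15.67469432, so the client accepts.

Accept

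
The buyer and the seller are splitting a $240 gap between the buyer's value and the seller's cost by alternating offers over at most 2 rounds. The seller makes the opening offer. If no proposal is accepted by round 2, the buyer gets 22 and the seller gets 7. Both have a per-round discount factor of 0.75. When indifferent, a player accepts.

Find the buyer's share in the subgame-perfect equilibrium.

174.75

Round 2 (the buyer proposes): the seller gets 7 if talks fail, so the buyer offers 7 and keeps 233.
Round 1 (the seller proposes): the buyer can get 233 next round, worth 0.75 × 233 = 174.75 now, so the seller offers 174.75, keeping 65.25.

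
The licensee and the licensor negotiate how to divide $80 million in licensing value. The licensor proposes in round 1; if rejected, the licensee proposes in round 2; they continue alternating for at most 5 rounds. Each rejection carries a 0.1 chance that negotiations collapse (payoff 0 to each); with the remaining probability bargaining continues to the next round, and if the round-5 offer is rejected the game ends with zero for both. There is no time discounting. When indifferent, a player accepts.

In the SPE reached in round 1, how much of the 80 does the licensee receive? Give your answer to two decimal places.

13.03

By backward induction:
Round 5 (the licensor proposes): the licensee will accept anything ≥ 0, so the licensor offers 0 and keeps 80.
Round 4 (the licensee proposes): rejecting gives the licensor an expected 0.9 × 80 = 72, so the licensee offers 72, keeping 8.
Round 3 (the licensor proposes): rejecting gives the licensee an expected 0.9 × 8 = 7.2. The licensor offers 7.2 and keeps 80 − 7.2 = 72.8.
Round 2 (the licensee proposes): rejecting gives the licensor an expected 0.9 × 72.8 = 65.52, so the licensee offers 65.52, keeping 14.48.
Round 1 (the licensor proposes): rejecting gives the licensee an expected 0.9 × 14.48 = 13.032, so the licensor offers 13.032, keeping 66.968.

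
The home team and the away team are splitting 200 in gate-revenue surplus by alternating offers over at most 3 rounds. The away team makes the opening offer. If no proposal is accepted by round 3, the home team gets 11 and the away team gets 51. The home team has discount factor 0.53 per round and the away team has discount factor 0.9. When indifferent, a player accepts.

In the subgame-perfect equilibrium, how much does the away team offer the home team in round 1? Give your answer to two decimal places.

Round 3 (the away team proposes): the home team gets 11 if talks fail, so the away team offers 11 and keeps 189.
Round 2 (the home team proposes): the away team can get 189 next round, worth 0.9 × 189 = 170.1 now, so the home team offers 170.1, keeping 29.9.
Round 1 (the away team proposes): the home team can get 29.9 next round, worth 0.53 × 29.9 = 15.847 now; the away team offers that and keeps 184.153.

15.85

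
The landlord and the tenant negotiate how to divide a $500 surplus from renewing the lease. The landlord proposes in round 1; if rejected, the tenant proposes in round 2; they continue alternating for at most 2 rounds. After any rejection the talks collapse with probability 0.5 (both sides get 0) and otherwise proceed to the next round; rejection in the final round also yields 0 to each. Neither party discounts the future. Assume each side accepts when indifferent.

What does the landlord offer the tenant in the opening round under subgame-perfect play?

250

Round 2 (the tenant proposes): the landlord will accept anything ≥ 0, so the tenant offers 0 and keeps 500.
Round 1 (the landlord proposes): rejecting gives the tenant an expected 0.5 × 500 = 250, so the landlord offers 250, keeping 250.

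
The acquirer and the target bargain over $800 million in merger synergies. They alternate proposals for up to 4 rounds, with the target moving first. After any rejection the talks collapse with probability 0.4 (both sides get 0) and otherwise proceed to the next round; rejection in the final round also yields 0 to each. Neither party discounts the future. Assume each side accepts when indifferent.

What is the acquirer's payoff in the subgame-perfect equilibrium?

364.8

By backward induction:
Round 4 (the acquirer proposes): rejection yields 0 for the target; the acquirer offers 0 and keeps 800.
Round 3 (the target proposes): rejecting gives the acquirer an expected 0.6 × 800 = 480; the target offers that and keeps 320.
Round 2 (the acquirer proposes): rejecting gives the target an expected 0.6 × 320 = 192; the acquirer offers that and keeps 608.
Round 1 (the target proposes): rejecting gives the acquirer an expected 0.6 × 608 = 364.8, so the target offers 364.8, keeping 435.2.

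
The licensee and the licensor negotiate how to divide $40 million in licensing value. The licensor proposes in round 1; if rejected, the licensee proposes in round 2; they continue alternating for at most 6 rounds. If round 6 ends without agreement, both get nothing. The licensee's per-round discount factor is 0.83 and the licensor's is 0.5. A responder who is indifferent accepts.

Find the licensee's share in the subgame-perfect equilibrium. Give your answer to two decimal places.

29.21

Solve by backward induction from round 6.
Round 6 (the licensee proposes): the licensor will accept anything ≥ 0, so the licensee offers 0 and keeps 40.
Round 5 (the licensor proposes): the licensee can get 40 next round, worth 0.83 × 40 = 33.2 now, so the licensor offers 33.2, keeping 6.8.
Round 4 (the licensee proposes): the licensor can get 6.8 next round, worth 0.5 × 6.8 = 3.4 now; the licensee offers that and keeps 36.6.
Round 3 (the licensor proposes): the licensee can get 36.6 next round, worth 0.83 × 36.6 = 30.378 now; the licensor offers that and keeps 9.622.
Round 2 (the licensee proposes): the licensor can get 9.622 next round, worth 0.5 × 9.622 = 4.811 now; the licensee offers that and keeps 35.189.
Round 1 (the licensor proposes): the licensee can get 35.189 next round, worth 0.83 × 35.189 = 29.20687 now, so the licensor offers 29.20687, keeping 10.79313.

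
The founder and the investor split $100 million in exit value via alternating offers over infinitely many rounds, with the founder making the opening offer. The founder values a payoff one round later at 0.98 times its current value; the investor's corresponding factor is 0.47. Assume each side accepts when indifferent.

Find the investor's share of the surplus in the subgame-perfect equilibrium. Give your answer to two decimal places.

1.74

When the founder proposes, the investor accepts any offer worth at least 0.47 times what the investor would get by proposing next round; and vice versa.
This gives x = 100 − 0.47y and y = 100 − 0.98x, where x and y are each side's share when it proposes.
Hence (1 − 0.47·0.98)x = 100(1 − 0.47), i.e. 0.5394·x = 53.
x ≈ 98.2573; the investor's share is 100 − x ≈ 1.7427.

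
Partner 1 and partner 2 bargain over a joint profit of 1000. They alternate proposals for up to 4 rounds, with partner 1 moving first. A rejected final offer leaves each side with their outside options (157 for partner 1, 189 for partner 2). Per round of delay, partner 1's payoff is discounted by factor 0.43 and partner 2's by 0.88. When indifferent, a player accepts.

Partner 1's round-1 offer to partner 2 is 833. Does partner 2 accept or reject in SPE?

Round 4 (partner 2 proposes): partner 1 gets 157 if talks fail, so partner 2 offers 157 and keeps 843.
Round 3 (partner 1 proposes): partner 2 can get 843 next round, worth 0.88 × 843 = 741.84 now; partner 1 offers that and keeps 258.16.
Round 2 (partner 2 proposes): partner 1 can get 258.16 next round, worth 0.43 × 258.16 = 111.0088 now; partner 2 offers that and keeps 888.9912.
So by rejecting in round 1, partner 2 gets 888.9912 next round, worth 0.88 × 888.9912 = 782.312256 now.
Offer 833 ≥ 782.312256, so partner 2 accepts.

Accept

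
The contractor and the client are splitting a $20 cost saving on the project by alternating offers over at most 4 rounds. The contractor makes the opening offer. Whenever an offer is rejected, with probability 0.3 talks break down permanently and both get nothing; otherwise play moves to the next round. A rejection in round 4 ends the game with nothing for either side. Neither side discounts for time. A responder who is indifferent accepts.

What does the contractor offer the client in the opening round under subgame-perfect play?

11.06

Round 4 (the client proposes): the contractor will accept anything ≥ 0, so the client offers 0 and keeps 20.
Round 3 (the contractor proposes): rejecting gives the client an expected 0.7 × 20 = 14. The contractor offers 14 and keeps 20 − 14 = 6.
Round 2 (the client proposes): rejecting gives the contractor an expected 0.7 × 6 = 4.2, so the client offers 4.2, keeping 15.8.
Round 1 (the contractor proposes): rejecting gives the client an expected 0.7 × 15.8 = 11.06. The contractor offers 11.06 and keeps 20 − 11.06 = 8.94.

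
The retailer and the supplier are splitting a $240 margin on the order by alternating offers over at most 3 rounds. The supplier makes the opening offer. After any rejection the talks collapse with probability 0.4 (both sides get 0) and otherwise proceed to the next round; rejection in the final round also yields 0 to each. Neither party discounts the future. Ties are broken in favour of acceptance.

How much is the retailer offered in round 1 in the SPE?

By backward induction:
Round 3 (the supplier proposes): rejection yields 0 for the retailer; the supplier offers 0 and keeps 240.
Round 2 (the retailer proposes): rejecting gives the supplier an expected 0.6 × 240 = 144. The retailer offers 144 and keeps 240 − 144 = 96.
Round 1 (the supplier proposes): rejecting gives the retailer an expected 0.6 × 96 = 57.6; the supplier offers that and keeps 182.4.

57.6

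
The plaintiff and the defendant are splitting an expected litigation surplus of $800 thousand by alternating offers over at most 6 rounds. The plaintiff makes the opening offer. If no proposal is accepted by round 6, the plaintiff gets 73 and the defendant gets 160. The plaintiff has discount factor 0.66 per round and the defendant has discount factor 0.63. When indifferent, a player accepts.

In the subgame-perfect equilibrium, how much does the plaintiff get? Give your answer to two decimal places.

Work backward from the last round.
Round 6 (the defendant proposes): the plaintiff gets 73 if talks fail, so the defendant offers 73 and keeps 727.
Round 5 (the plaintiff proposes): the defendant can get 727 next round, worth 0.63 × 727 = 458.01 now. The plaintiff offers 458.01 and keeps 800 − 458.01 = 341.99.
Round 4 (the defendant proposes): the plaintiff can get 341.99 next round, worth 0.66 × 341.99 = 225.7134 now; the defendant offers that and keeps 574.2866.
Round 3 (the plaintiff proposes): the defendant can get 574.2866 next round, worth 0.63 × 574.2866 = 361.800558 now. The plaintiff offers 361.800558 and keeps 800 − 361.800558 = 438.199442.
Round 2 (the defendant proposes): the plaintiff can get 438.199442 next round, worth 0.66 × 438.199442 = 289.21163172 now. The defendant offers 289.21163172 and keeps 800 − 289.21163172 = 510.78836828.
Round 1 (the plaintiff proposes): the defendant can get 510.78836828 next round, worth 0.63 × 510.78836828 = 321.7966720164 now; the plaintiff offers that and keeps 478.2033279836.

478.20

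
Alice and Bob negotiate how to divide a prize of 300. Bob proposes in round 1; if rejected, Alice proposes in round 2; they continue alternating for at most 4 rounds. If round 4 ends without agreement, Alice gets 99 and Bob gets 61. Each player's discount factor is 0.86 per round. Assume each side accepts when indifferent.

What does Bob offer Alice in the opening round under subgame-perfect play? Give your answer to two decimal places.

Round 4 (Alice proposes): Bob gets 61 if talks fail, so Alice offers 61 and keeps 239.
Round 3 (Bob proposes): Alice can get 239 next round, worth 0.86 × 239 = 205.54 now. Bob offers 205.54 and keeps 300 − 205.54 = 94.46.
Round 2 (Alice proposes): Bob can get 94.46 next round, worth 0.86 × 94.46 = 81.2356 now, so Alice offers 81.2356, keeping 218.7644.
Round 1 (Bob proposes): Alice can get 218.7644 next round, worth 0.86 × 218.7644 = 188.137384 now, so Bob offers 188.137384, keeping 111.862616.

188.14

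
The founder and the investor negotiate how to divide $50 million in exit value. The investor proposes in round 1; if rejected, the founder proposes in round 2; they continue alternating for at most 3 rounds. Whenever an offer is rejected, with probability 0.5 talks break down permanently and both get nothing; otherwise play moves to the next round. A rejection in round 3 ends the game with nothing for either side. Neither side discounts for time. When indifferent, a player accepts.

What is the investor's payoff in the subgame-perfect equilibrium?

37.5

Round 3 (the investor proposes): rejection yields 0 for the founder; the investor offers 0 and keeps 50.
Round 2 (the founder proposes): rejecting gives the investor an expected 0.5 × 50 = 25. The founder offers 25 and keeps 50 − 25 = 25.
Round 1 (the investor proposes): rejecting gives the founder an expected 0.5 × 25 = 12.5. The investor offers 12.5 and keeps 50 − 12.5 = 37.5.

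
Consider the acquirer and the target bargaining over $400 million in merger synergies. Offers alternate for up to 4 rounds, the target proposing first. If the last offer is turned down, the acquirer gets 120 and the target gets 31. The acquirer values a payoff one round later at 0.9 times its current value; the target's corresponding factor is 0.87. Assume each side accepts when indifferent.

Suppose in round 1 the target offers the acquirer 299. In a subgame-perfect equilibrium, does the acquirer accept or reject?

Work out the acquirer's continuation value if the offer is rejected.
Round 4 (the acquirer proposes): the target gets 31 if talks fail, so the acquirer offers 31 and keeps 369.
Round 3 (the target proposes): the acquirer can get 369 next round, worth 0.9 × 369 = 332.1 now, so the target offers 332.1, keeping 67.9.
Round 2 (the acquirer proposes): the target can get 67.9 next round, worth 0.87 × 67.9 = 59.073 now, so the acquirer offers 59.073, keeping 340.927.
So by rejecting in round 1, the acquirer gets 340.927 next round, worth 0.9 × 340.927 = 306.8343 now.
Offer 299 < 306.8343, so the acquirer rejects.

Reject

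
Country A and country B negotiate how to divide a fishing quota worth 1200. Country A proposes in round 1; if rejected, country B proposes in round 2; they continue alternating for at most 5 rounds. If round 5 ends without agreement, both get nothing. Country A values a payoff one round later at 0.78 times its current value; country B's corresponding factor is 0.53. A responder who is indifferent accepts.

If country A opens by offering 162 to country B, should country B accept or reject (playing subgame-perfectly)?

Work out country B's continuation value if the offer is rejected.
Round 5 (country A proposes): rejection yields 0 for country B; country A offers 0 and keeps 1200.
Round 4 (country B proposes): country A can get 1200 next round, worth 0.78 × 1200 = 936 now, so country B offers 936, keeping 264.
Round 3 (country A proposes): country B can get 264 next round, worth 0.53 × 264 = 139.92 now, so country A offers 139.92, keeping 1060.08.
Round 2 (country B proposes): country A can get 1060.08 next round, worth 0.78 × 1060.08 = 826.8624 now, so country B offers 826.8624, keeping 373.1376.
So by rejecting in round 1, country B gets 373.1376 next round, worth 0.53 × 373.1376 = 197.762928 now.
Offer 162 < 197.762928, so country B rejects.

Reject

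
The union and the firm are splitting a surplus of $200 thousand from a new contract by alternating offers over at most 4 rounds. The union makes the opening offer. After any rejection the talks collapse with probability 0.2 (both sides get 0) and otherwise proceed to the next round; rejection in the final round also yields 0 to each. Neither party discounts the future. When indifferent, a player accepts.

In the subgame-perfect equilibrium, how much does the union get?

65.6

By backward induction:
Round 4 (the firm proposes): the union will accept anything ≥ 0, so the firm offers 0 and keeps 200.
Round 3 (the union proposes): rejecting gives the firm an expected 0.8 × 200 = 160. The union offers 160 and keeps 200 − 160 = 40.
Round 2 (the firm proposes): rejecting gives the union an expected 0.8 × 40 = 32; the firm offers that and keeps 168.
Round 1 (the union proposes): rejecting gives the firm an expected 0.8 × 168 = 134.4, so the union offers 134.4, keeping 65.6.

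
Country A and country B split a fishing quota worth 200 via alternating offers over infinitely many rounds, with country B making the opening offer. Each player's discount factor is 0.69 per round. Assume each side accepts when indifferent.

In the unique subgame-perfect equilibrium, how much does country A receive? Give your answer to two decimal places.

In a stationary SPE each proposer offers the other exactly their discounted continuation value.
If country B keeps x when proposing and country A keeps y when proposing, then x = 200 − 0.69y and y = 200 − 0.69x.
Solving: x = 200(1 − 0.69) / (1 − 0.69·0.69) = 62 / 0.5239 ≈ 118.3432.
Country A gets 200 − 118.3432 ≈ 81.6568.

81.66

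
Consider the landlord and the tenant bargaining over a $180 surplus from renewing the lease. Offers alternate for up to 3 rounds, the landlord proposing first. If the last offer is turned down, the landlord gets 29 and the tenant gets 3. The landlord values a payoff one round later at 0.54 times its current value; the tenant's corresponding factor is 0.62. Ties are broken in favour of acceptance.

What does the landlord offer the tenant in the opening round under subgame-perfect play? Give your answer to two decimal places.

Round 3 (the landlord proposes): the tenant gets 3 if talks fail, so the landlord offers 3 and keeps 177.
Round 2 (the tenant proposes): the landlord can get 177 next round, worth 0.54 × 177 = 95.58 now, so the tenant offers 95.58, keeping 84.42.
Round 1 (the landlord proposes): the tenant can get 84.42 next round, worth 0.62 × 84.42 = 52.3404 now; the landlord offers that and keeps 127.6596.

52.34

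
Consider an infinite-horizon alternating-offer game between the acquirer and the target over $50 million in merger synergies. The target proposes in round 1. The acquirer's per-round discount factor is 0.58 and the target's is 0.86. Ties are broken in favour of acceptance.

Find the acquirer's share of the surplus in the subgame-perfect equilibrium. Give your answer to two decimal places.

8.10

When the target proposes, the acquirer accepts any offer worth at least 0.58 times what the acquirer would get by proposing next round; and vice versa.
This gives x = 50 − 0.58y and y = 50 − 0.86x, where x and y are each side's share when it proposes.
Hence (1 − 0.58·0.86)x = 50(1 − 0.58), i.e. 0.5012·x = 21.
x ≈ 41.8994; the acquirer's share is 50 − x ≈ 8.1006.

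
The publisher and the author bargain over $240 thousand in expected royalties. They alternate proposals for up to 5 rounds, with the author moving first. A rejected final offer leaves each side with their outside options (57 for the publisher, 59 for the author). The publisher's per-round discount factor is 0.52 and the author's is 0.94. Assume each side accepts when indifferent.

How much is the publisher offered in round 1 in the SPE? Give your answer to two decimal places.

24.77

By backward induction:
Round 5 (the author proposes): the publisher gets 57 if talks fail, so the author offers 57 and keeps 183.
Round 4 (the publisher proposes): the author can get 183 next round, worth 0.94 × 183 = 172.02 now; the publisher offers that and keeps 67.98.
Round 3 (the author proposes): the publisher can get 67.98 next round, worth 0.52 × 67.98 = 35.3496 now. The author offers 35.3496 and keeps 240 − 35.3496 = 204.6504.
Round 2 (the publisher proposes): the author can get 204.6504 next round, worth 0.94 × 204.6504 = 192.371376 now. The publisher offers 192.371376 and keeps 240 − 192.371376 = 47.628624.
Round 1 (the author proposes): the publisher can get 47.628624 next round, worth 0.52 × 47.628624 = 24.76688448 now, so the author offers 24.76688448, keeping 215.23311552.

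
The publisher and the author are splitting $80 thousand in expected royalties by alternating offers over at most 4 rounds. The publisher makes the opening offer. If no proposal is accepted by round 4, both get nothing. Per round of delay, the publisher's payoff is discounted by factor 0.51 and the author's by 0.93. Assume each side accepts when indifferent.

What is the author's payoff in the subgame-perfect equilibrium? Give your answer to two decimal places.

Solve by backward induction from round 4.
Round 4 (the author proposes): rejection yields 0 for the publisher; the author offers 0 and keeps 80.
Round 3 (the publisher proposes): the author can get 80 next round, worth 0.93 × 80 = 74.4 now; the publisher offers that and keeps 5.6.
Round 2 (the author proposes): the publisher can get 5.6 next round, worth 0.51 × 5.6 = 2.856 now; the author offers that and keeps 77.144.
Round 1 (the publisher proposes): the author can get 77.144 next round, worth 0.93 × 77.144 = 71.74392 now. The publisher offers 71.74392 and keeps 80 − 71.74392 = 8.25608.

71.74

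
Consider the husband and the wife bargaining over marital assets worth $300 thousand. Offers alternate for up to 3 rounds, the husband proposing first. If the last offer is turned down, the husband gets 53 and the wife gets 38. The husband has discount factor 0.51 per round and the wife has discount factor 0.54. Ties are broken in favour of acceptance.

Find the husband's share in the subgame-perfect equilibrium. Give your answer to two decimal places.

By backward induction:
Round 3 (the husband proposes): the wife gets 38 if talks fail, so the husband offers 38 and keeps 262.
Round 2 (the wife proposes): the husband can get 262 next round, worth 0.51 × 262 = 133.62 now. The wife offers 133.62 and keeps 300 − 133.62 = 166.38.
Round 1 (the husband proposes): the wife can get 166.38 next round, worth 0.54 × 166.38 = 89.8452 now. The husband offers 89.8452 and keeps 300 − 89.8452 = 210.1548.

210.15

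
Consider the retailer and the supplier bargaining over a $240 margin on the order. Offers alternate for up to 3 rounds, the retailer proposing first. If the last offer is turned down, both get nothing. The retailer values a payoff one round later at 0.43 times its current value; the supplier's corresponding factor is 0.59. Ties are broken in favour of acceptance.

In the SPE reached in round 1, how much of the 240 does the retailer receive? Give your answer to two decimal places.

159.29

Round 3 (the retailer proposes): rejection yields 0 for the supplier; the retailer offers 0 and keeps 240.
Round 2 (the supplier proposes): the retailer can get 240 next round, worth 0.43 × 240 = 103.2 now. The supplier offers 103.2 and keeps 240 − 103.2 = 136.8.
Round 1 (the retailer proposes): the supplier can get 136.8 next round, worth 0.59 × 136.8 = 80.712 now; the retailer offers that and keeps 159.288.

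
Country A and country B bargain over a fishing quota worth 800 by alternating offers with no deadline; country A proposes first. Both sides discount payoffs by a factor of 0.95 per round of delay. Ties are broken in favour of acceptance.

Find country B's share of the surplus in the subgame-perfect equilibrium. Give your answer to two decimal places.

When country A proposes, country B accepts any offer worth at least 0.95 times what country B would get by proposing next round; and vice versa.
This gives x = 800 − 0.95y and y = 800 − 0.95x, where x and y are each side's share when it proposes.
Hence (1 − 0.95·0.95)x = 800(1 − 0.95), i.e. 0.0975·x = 40.
x ≈ 410.2564; country B's share is 800 − x ≈ 389.7436.

389.74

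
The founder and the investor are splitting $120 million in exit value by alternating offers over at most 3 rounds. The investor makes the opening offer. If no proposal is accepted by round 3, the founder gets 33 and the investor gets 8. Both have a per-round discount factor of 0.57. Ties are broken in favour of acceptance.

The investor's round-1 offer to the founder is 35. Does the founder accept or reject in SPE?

Round 3 (the investor proposes): the founder gets 33 if talks fail, so the investor offers 33 and keeps 87.
Round 2 (the founder proposes): the investor can get 87 next round, worth 0.57 × 87 = 49.59 now. The founder offers 49.59 and keeps 120 − 49.59 = 70.41.
So by rejecting in round 1, the founder gets 70.41 next round, worth 0.57 × 70.41 = 40.1337 now.
Offer 35 < 40.1337, so the founder rejects.

Reject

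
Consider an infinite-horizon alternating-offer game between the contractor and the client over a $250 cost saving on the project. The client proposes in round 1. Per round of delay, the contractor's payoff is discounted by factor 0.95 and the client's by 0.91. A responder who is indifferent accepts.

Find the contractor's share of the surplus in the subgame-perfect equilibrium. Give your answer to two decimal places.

157.75

When the client proposes, the contractor accepts any offer worth at least 0.95 times what the contractor would get by proposing next round; and vice versa.
This gives x = 250 − 0.95y and y = 250 − 0.91x, where x and y are each side's share when it proposes.
Hence (1 − 0.95·0.91)x = 250(1 − 0.95), i.e. 0.1355·x = 12.5.
x ≈ 92.2509; the contractor's share is 250 − x ≈ 157.7491.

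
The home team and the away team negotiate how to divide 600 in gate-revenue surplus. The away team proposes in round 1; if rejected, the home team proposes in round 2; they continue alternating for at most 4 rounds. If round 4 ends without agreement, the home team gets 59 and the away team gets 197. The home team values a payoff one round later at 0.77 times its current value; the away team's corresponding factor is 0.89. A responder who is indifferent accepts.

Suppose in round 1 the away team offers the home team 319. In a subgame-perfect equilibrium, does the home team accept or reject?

Work out the home team's continuation value if the offer is rejected.
Round 4 (the home team proposes): the away team gets 197 if talks fail, so the home team offers 197 and keeps 403.
Round 3 (the away team proposes): the home team can get 403 next round, worth 0.77 × 403 = 310.31 now; the away team offers that and keeps 289.69.
Round 2 (the home team proposes): the away team can get 289.69 next round, worth 0.89 × 289.69 = 257.8241 now; the home team offers that and keeps 342.1759.
So by rejecting in round 1, the home team gets 342.1759 next round, worth 0.77 × 342.1759 = 263.475443 now.
Offer 319 ≥ 263.475443, so the home team accepts.

Accept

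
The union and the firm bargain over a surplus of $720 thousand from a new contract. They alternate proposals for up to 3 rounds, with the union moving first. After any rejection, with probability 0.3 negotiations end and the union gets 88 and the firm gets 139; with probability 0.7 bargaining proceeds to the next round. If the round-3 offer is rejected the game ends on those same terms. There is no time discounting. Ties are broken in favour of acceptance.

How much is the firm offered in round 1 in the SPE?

242.53

Round 3 (the union proposes): the firm gets 139 if talks fail, so the union offers 139 and keeps 581.
Round 2 (the firm proposes): rejecting gives the union an expected 0.7 × 581 + 0.3 × 88 = 433.1; the firm offers that and keeps 286.9.
Round 1 (the union proposes): rejecting gives the firm an expected 0.7 × 286.9 + 0.3 × 139 = 242.53. The union offers 242.53 and keeps 720 − 242.53 = 477.47.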